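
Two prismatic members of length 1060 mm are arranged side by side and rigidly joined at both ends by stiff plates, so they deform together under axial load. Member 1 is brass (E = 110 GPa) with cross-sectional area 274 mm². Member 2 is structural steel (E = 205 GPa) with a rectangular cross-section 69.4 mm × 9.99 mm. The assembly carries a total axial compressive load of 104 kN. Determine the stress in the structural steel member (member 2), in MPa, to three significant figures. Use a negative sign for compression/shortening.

A_2 = 693.3 mm².
Equal strain + equilibrium ⇒ each member carries load in proportion to AE: A₁E₁ = 30140000 N, A₂E₂ = 142100000 N, ΣAE = 172300000 N.
σ₂ = P·E₂/ΣAE = -104000·205000/172300000 = -123.8 MPa.

-124 MPa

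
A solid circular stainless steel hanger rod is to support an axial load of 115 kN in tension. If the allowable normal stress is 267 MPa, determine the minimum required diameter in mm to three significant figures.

23.4 mm

Required area A ≥ P/σ_allow = 115000/267 = 430.7 mm².
For a solid circular section, d ≥ √(4A/π) = 23.42 mm.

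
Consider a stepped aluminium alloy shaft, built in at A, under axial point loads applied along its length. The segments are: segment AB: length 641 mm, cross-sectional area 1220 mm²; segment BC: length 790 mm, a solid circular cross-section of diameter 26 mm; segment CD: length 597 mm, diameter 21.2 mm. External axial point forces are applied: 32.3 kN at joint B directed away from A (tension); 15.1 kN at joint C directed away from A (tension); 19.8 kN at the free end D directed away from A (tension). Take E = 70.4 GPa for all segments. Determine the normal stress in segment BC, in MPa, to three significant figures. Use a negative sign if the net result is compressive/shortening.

Internal axial forces (sectioning from the free end, tension +): N_CD = 19.8 kN, N_BC = 34.9 kN, N_AB = 67.2 kN.
A_BC = 530.9 mm².
σ_BC = N_BC/A_BC = 34900/530.9 = 65.73 MPa.

65.7 MPa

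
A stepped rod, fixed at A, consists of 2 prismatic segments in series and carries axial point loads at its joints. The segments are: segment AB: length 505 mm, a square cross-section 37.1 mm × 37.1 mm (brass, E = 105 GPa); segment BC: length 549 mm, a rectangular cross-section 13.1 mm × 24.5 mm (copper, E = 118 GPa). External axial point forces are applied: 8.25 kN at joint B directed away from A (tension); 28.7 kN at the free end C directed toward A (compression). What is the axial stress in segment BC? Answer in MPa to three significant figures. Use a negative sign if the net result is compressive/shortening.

Internal axial forces (sectioning from the free end, tension +): N_BC = -28.7 kN, N_AB = -20.45 kN.
A_BC = 320.9 mm².
σ_BC = N_BC/A_BC = -28700/320.9 = -89.42 MPa.

-89.4 MPa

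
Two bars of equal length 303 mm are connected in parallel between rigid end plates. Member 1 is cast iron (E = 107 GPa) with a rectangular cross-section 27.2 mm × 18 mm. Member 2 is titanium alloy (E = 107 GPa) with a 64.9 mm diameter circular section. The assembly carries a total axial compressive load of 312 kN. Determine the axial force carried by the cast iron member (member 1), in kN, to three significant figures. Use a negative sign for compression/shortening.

A_1 = 489.6 mm².
A_2 = 3308 mm².
Equal strain + equilibrium ⇒ each member carries load in proportion to AE: A₁E₁ = 52390000 N, A₂E₂ = 354000000 N, ΣAE = 406400000 N.
F₁ = P·A₁E₁/ΣAE = -312000·52390000/406400000 = -40220 N.

-40.2 kN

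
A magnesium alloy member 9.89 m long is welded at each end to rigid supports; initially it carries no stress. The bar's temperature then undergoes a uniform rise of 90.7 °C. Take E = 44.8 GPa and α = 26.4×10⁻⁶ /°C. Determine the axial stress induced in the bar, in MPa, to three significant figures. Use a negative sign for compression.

Free thermal expansion αLΔT = 26.4e-6 · 9890 · 90.7 = 23.68 mm.
The walls impose strain ε = −(23.68)/9890 = -2.3945e-03; σ = Eε = 44800 · -2.3945e-03 = -107.3 MPa.

-107 MPa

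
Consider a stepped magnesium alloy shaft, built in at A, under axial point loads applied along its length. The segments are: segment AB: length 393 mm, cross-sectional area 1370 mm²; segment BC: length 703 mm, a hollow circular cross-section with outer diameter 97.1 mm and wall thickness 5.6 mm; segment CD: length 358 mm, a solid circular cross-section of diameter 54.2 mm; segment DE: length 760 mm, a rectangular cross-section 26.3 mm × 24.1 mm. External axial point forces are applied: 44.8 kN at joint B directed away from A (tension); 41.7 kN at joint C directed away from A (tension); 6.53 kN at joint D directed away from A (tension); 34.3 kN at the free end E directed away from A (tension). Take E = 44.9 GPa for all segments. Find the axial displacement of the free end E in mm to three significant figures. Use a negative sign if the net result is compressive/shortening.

2.67 mm

Internal axial forces (sectioning from the free end, tension +): N_DE = 34.3 kN, N_CD = 40.83 kN, N_BC = 82.53 kN, N_AB = 127.3 kN.
A_BC = 1610 mm².
A_CD = 2307 mm².
A_DE = 633.8 mm².
δ_AB = 127300·393/(1370·44900) = 0.8135 mm
δ_BC = 82530·703/(1610·44900) = 0.8027 mm
δ_CD = 40830·358/(2307·44900) = 0.1411 mm
δ_DE = 34300·760/(633.8·44900) = 0.916 mm
δ = Σδ_i = 2.673 mm.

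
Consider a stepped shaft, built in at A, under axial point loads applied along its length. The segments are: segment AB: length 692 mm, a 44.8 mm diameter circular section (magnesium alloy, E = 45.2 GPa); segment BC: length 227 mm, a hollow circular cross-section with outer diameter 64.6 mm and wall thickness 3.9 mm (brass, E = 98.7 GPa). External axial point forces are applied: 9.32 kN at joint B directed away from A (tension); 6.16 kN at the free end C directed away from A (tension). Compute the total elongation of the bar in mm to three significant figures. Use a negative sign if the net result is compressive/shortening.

Internal axial forces (sectioning from the free end, tension +): N_BC = 6.16 kN, N_AB = 15.48 kN.
A_AB = 1576 mm².
A_BC = 743.7 mm².
δ_AB = 15480·692/(1576·45200) = 0.1503 mm
δ_BC = 6160·227/(743.7·98700) = 0.01905 mm
δ = Σδ_i = 0.1694 mm.

0.169 mm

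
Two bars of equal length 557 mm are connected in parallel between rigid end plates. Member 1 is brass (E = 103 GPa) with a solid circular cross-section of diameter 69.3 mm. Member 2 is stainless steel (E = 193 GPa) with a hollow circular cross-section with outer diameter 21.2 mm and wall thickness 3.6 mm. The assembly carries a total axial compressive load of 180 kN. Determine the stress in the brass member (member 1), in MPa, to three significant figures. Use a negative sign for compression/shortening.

-43.4 MPa

A_1 = 3772 mm².
A_2 = 199.1 mm².
Equal strain + equilibrium ⇒ each member carries load in proportion to AE: A₁E₁ = 388500000 N, A₂E₂ = 38420000 N, ΣAE = 426900000 N.
σ₁ = P·E₁/ΣAE = -180000·103000/426900000 = -43.43 MPa.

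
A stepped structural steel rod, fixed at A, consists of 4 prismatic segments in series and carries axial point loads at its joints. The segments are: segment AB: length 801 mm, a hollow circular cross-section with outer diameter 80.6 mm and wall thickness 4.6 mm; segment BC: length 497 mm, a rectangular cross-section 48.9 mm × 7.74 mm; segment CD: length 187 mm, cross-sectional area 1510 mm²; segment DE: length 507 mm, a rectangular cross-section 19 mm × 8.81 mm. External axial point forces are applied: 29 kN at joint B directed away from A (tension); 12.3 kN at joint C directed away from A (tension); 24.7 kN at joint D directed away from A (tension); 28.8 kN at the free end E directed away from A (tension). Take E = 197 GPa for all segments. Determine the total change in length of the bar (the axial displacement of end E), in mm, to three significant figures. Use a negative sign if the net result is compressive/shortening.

1.27 mm

Internal axial forces (sectioning from the free end, tension +): N_DE = 28.8 kN, N_CD = 53.5 kN, N_BC = 65.8 kN, N_AB = 94.8 kN.
A_AB = 1098 mm².
A_BC = 378.5 mm².
A_DE = 167.4 mm².
δ_AB = 94800·801/(1098·197000) = 0.351 mm
δ_BC = 65800·497/(378.5·197000) = 0.4386 mm
δ_CD = 53500·187/(1510·197000) = 0.03363 mm
δ_DE = 28800·507/(167.4·197000) = 0.4428 mm
δ = Σδ_i = 1.266 mm.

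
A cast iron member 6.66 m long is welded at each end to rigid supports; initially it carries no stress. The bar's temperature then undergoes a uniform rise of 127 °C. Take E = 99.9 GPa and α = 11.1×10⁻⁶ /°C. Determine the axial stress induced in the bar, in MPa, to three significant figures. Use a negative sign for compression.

Free thermal expansion αLΔT = 11.1e-6 · 6660 · 127 = 9.389 mm.
The walls impose strain ε = −(9.389)/6660 = -1.4097e-03; σ = Eε = 99900 · -1.4097e-03 = -140.8 MPa.

-141 MPa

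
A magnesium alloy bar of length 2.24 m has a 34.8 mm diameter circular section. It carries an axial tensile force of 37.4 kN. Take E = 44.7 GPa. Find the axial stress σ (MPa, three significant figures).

A = 951.1 mm².
σ = N/A = 37400/951.1 = 39.32 MPa.

39.3 MPa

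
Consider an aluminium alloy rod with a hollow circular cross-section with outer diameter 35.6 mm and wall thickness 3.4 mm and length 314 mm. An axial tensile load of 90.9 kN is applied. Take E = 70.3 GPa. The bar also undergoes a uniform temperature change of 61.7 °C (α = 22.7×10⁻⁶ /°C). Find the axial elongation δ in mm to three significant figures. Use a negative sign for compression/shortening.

A = 343.9 mm².
δ_mech = NL/(AE) = 90900·314/(343.9·70300) = 1.18 mm.
δ_thermal = αLΔT = 22.7e-6·314·61.7 = 0.4398 mm.
δ = δ_mech + δ_thermal = 1.62 mm.

1.62 mm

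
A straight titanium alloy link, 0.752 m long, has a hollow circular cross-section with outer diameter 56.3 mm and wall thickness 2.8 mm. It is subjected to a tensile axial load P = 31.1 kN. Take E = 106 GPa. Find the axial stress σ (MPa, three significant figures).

A = 470.6 mm².
σ = N/A = 31100/470.6 = 66.08 MPa.

66.1 MPa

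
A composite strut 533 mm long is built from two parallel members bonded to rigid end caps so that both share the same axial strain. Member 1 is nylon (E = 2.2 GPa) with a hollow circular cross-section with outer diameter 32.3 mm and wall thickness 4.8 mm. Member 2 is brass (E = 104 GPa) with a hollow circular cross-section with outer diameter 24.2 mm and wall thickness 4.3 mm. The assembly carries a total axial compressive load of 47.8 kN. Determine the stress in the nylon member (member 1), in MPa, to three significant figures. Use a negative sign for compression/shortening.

A_1 = 414.7 mm².
A_2 = 268.8 mm².
Equal strain + equilibrium ⇒ each member carries load in proportion to AE: A₁E₁ = 912300 N, A₂E₂ = 27960000 N, ΣAE = 28870000 N.
σ₁ = P·E₁/ΣAE = -47800·2200/28870000 = -3.643 MPa.

-3.64 MPa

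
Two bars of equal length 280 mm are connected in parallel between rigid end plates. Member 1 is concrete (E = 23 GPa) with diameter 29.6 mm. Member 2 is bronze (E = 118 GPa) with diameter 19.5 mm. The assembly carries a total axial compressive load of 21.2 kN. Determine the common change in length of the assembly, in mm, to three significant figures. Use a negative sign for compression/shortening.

-0.116 mm

A_1 = 688.1 mm².
A_2 = 298.6 mm².
Equal strain + equilibrium ⇒ each member carries load in proportion to AE: A₁E₁ = 15830000 N, A₂E₂ = 35240000 N, ΣAE = 51070000 N.
δ = PL/ΣAE = -21200·280/51070000 = -0.1162 mm.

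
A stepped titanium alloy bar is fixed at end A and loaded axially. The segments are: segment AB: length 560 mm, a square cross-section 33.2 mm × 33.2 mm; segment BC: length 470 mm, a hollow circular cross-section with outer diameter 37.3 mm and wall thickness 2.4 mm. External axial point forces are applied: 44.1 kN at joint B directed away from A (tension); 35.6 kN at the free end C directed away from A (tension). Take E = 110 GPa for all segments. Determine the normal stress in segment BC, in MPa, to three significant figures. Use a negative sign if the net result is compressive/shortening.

Internal axial forces (sectioning from the free end, tension +): N_BC = 35.6 kN, N_AB = 79.7 kN.
A_BC = 263.1 mm².
σ_BC = N_BC/A_BC = 35600/263.1 = 135.3 MPa.

135 MPa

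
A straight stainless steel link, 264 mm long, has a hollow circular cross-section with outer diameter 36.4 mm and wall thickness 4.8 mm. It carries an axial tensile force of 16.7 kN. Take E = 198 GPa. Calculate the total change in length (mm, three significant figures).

A = 476.5 mm².
δ_mech = NL/(AE) = 16700·264/(476.5·198000) = 0.04673 mm.

0.0467 mm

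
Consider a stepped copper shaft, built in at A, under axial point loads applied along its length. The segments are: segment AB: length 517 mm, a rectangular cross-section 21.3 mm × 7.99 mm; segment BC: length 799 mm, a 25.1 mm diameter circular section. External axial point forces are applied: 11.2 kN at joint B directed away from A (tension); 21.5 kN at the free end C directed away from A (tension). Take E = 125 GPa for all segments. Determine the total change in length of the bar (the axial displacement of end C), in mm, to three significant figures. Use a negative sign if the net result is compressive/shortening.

Internal axial forces (sectioning from the free end, tension +): N_BC = 21.5 kN, N_AB = 32.7 kN.
A_AB = 170.2 mm².
A_BC = 494.8 mm².
δ_AB = 32700·517/(170.2·125000) = 0.7947 mm
δ_BC = 21500·799/(494.8·125000) = 0.2777 mm
δ = Σδ_i = 1.072 mm.

1.07 mm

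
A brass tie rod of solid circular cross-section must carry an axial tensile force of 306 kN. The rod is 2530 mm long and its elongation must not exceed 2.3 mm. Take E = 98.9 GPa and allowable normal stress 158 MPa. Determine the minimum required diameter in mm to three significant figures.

65.8 mm

Required area A ≥ P/σ_allow = 306000/158 = 1937 mm².
For a solid circular section, d ≥ √(4A/π) = 49.66 mm.
Elongation limit: A ≥ PL/(Eδ_allow) = 306000·2530/(98900·2.3) = 3403 mm² ⇒ d ≥ 65.83 mm.
The elongation limit governs.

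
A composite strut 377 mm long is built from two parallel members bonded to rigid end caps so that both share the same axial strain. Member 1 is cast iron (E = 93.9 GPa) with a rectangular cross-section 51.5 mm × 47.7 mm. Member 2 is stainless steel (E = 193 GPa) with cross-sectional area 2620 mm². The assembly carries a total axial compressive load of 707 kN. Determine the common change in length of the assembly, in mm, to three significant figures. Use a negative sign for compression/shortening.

-0.362 mm

A_1 = 2457 mm².
Equal strain + equilibrium ⇒ each member carries load in proportion to AE: A₁E₁ = 230700000 N, A₂E₂ = 505700000 N, ΣAE = 736300000 N.
δ = PL/ΣAE = -707000·377/736300000 = -0.362 mm.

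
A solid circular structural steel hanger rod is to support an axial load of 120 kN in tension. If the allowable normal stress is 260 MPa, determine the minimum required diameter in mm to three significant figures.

Required area A ≥ P/σ_allow = 120000/260 = 461.5 mm².
For a solid circular section, d ≥ √(4A/π) = 24.24 mm.

24.2 mm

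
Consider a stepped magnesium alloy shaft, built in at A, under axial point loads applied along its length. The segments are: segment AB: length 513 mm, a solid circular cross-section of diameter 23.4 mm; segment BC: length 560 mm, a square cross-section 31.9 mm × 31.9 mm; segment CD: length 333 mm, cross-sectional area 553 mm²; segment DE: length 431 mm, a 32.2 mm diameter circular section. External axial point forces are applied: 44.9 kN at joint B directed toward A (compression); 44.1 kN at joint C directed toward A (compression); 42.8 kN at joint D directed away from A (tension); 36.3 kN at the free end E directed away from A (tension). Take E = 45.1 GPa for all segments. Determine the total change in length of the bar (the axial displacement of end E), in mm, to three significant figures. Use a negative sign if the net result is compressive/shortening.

Internal axial forces (sectioning from the free end, tension +): N_DE = 36.3 kN, N_CD = 79.1 kN, N_BC = 35 kN, N_AB = -9.9 kN.
A_AB = 430.1 mm².
A_BC = 1018 mm².
A_DE = 814.3 mm².
δ_AB = -9900·513/(430.1·45100) = -0.2619 mm
δ_BC = 35000·560/(1018·45100) = 0.4271 mm
δ_CD = 79100·333/(553·45100) = 1.056 mm
δ_DE = 36300·431/(814.3·45100) = 0.426 mm
δ = Σδ_i = 1.647 mm.

1.65 mm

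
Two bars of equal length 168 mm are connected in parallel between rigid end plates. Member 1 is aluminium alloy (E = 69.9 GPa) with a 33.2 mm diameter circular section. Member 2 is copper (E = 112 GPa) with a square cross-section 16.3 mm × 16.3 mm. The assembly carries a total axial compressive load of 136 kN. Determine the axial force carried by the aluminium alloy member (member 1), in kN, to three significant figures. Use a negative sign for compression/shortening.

A_1 = 865.7 mm².
A_2 = 265.7 mm².
Equal strain + equilibrium ⇒ each member carries load in proportion to AE: A₁E₁ = 60510000 N, A₂E₂ = 29760000 N, ΣAE = 90270000 N.
F₁ = P·A₁E₁/ΣAE = -136000·60510000/90270000 = -91170 N.

-91.2 kN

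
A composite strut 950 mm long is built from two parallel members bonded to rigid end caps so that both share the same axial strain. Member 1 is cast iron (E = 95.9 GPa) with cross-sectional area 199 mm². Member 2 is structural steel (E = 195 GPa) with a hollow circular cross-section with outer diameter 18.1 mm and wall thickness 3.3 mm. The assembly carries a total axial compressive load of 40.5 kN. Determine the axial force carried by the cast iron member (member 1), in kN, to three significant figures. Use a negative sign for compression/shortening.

-15.8 kN

A_2 = 153.4 mm².
Equal strain + equilibrium ⇒ each member carries load in proportion to AE: A₁E₁ = 19080000 N, A₂E₂ = 29920000 N, ΣAE = 49000000 N.
F₁ = P·A₁E₁/ΣAE = -40500·19080000/49000000 = -15770 N.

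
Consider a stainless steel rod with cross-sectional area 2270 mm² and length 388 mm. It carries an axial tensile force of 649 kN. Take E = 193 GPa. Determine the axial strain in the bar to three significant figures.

0.00148

σ = N/A = 285.9 MPa; ε = σ/E = 285.9/193000 = 1.481e-03.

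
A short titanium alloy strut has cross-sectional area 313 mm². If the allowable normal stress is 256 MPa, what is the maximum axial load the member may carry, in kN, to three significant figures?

80.1 kN

P_max = σ_allow · A = 256 · 313 = 80130 N = 80.13 kN.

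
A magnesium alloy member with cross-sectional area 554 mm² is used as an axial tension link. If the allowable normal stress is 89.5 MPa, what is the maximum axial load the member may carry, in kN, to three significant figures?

49.6 kN

P_max = σ_allow · A = 89.5 · 554 = 49580 N = 49.58 kN.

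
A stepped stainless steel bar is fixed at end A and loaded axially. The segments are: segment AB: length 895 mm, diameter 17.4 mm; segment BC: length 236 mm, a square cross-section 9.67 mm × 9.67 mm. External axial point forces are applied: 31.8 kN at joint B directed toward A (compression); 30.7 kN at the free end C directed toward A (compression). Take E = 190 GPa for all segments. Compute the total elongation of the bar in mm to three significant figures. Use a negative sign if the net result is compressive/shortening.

-1.65 mm

Internal axial forces (sectioning from the free end, tension +): N_BC = -30.7 kN, N_AB = -62.5 kN.
A_AB = 237.8 mm².
A_BC = 93.51 mm².
δ_AB = -62500·895/(237.8·190000) = -1.238 mm
δ_BC = -30700·236/(93.51·190000) = -0.4078 mm
δ = Σδ_i = -1.646 mm.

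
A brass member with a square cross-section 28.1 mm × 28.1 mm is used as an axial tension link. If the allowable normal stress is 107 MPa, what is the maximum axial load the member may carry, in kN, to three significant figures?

84.5 kN

A = 789.6 mm².
P_max = σ_allow · A = 107 · 789.6 = 84490 N = 84.49 kN.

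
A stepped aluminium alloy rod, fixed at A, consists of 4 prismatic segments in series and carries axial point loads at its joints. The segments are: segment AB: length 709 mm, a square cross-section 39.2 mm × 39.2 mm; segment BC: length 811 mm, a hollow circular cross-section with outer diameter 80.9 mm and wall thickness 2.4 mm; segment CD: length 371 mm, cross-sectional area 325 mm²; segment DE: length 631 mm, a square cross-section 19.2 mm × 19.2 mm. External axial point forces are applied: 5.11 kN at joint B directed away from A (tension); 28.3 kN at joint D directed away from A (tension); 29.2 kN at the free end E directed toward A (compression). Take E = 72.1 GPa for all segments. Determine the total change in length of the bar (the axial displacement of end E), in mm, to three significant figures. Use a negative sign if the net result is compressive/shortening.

-0.698 mm

Internal axial forces (sectioning from the free end, tension +): N_DE = -29.2 kN, N_CD = -0.9 kN, N_BC = -0.9 kN, N_AB = 4.21 kN.
A_AB = 1537 mm².
A_BC = 591.9 mm².
A_DE = 368.6 mm².
δ_AB = 4210·709/(1537·72100) = 0.02694 mm
δ_BC = -900·811/(591.9·72100) = -0.0171 mm
δ_CD = -900·371/(325·72100) = -0.01425 mm
δ_DE = -29200·631/(368.6·72100) = -0.6932 mm
δ = Σδ_i = -0.6976 mm.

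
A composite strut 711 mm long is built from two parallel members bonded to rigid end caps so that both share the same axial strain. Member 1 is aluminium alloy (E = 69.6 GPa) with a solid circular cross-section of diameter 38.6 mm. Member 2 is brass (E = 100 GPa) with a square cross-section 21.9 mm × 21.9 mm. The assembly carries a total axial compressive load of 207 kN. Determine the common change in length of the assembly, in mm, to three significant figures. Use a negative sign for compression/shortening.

-1.14 mm

A_1 = 1170 mm².
A_2 = 479.6 mm².
Equal strain + equilibrium ⇒ each member carries load in proportion to AE: A₁E₁ = 81450000 N, A₂E₂ = 47960000 N, ΣAE = 129400000 N.
δ = PL/ΣAE = -207000·711/129400000 = -1.137 mm.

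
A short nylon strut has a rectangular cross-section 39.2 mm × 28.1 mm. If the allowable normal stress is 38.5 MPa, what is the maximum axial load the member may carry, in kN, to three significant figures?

42.4 kN

A = 1102 mm².
P_max = σ_allow · A = 38.5 · 1102 = 42410 N = 42.41 kN.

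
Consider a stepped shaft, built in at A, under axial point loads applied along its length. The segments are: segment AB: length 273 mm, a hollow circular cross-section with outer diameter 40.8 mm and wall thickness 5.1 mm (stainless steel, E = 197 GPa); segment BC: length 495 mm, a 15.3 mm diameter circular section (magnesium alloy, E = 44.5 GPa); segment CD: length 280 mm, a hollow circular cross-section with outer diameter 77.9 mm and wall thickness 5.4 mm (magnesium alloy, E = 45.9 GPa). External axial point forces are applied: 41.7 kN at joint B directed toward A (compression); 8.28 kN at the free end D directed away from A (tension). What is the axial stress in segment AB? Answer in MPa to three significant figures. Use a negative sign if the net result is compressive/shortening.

-58.4 MPa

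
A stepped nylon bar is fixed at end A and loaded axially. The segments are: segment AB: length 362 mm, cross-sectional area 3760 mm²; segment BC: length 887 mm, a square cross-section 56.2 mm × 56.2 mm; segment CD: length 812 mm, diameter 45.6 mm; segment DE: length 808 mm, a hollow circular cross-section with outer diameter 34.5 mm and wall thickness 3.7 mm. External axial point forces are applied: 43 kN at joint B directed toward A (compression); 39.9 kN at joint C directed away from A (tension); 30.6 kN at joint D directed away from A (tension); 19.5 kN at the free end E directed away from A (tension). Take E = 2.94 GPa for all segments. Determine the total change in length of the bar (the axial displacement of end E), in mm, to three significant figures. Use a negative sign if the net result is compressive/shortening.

33.6 mm

Internal axial forces (sectioning from the free end, tension +): N_DE = 19.5 kN, N_CD = 50.1 kN, N_BC = 90 kN, N_AB = 47 kN.
A_BC = 3158 mm².
A_CD = 1633 mm².
A_DE = 358 mm².
δ_AB = 47000·362/(3760·2940) = 1.539 mm
δ_BC = 90000·887/(3158·2940) = 8.597 mm
δ_CD = 50100·812/(1633·2940) = 8.473 mm
δ_DE = 19500·808/(358·2940) = 14.97 mm
δ = Σδ_i = 33.58 mm.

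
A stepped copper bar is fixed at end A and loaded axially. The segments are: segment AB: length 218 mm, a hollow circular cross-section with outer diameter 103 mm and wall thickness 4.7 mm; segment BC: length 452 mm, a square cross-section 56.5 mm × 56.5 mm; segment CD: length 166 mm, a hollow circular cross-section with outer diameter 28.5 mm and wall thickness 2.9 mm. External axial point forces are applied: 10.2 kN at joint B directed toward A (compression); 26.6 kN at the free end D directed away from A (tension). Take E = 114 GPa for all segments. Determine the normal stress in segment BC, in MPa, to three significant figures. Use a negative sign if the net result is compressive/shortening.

Internal axial forces (sectioning from the free end, tension +): N_CD = 26.6 kN, N_BC = 26.6 kN, N_AB = 16.4 kN.
A_BC = 3192 mm².
σ_BC = N_BC/A_BC = 26600/3192 = 8.333 MPa.

8.33 MPa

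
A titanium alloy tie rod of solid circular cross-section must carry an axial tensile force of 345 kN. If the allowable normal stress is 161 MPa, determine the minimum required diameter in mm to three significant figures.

52.2 mm

Required area A ≥ P/σ_allow = 345000/161 = 2143 mm².
For a solid circular section, d ≥ √(4A/π) = 52.23 mm.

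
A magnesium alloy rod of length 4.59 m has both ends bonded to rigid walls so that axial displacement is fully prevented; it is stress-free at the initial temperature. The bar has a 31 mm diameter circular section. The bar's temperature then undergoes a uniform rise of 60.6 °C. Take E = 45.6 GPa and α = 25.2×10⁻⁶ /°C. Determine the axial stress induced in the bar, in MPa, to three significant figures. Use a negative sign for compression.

-69.6 MPa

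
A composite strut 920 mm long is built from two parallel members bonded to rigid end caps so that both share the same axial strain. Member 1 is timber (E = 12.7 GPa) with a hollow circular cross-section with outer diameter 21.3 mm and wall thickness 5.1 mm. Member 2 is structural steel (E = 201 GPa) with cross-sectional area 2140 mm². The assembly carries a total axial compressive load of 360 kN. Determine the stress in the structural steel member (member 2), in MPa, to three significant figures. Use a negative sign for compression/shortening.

A_1 = 259.6 mm².
Equal strain + equilibrium ⇒ each member carries load in proportion to AE: A₁E₁ = 3296000 N, A₂E₂ = 430100000 N, ΣAE = 433400000 N.
σ₂ = P·E₂/ΣAE = -360000·201000/433400000 = -166.9 MPa.

-167 MPa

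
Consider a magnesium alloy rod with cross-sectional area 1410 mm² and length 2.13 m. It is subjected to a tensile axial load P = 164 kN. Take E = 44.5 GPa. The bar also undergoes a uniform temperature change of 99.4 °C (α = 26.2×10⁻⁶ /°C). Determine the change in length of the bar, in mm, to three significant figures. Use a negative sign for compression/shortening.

δ_mech = NL/(AE) = 164000·2130/(1410·44500) = 5.567 mm.
δ_thermal = αLΔT = 26.2e-6·2130·99.4 = 5.547 mm.
δ = δ_mech + δ_thermal = 11.11 mm.

11.1 mm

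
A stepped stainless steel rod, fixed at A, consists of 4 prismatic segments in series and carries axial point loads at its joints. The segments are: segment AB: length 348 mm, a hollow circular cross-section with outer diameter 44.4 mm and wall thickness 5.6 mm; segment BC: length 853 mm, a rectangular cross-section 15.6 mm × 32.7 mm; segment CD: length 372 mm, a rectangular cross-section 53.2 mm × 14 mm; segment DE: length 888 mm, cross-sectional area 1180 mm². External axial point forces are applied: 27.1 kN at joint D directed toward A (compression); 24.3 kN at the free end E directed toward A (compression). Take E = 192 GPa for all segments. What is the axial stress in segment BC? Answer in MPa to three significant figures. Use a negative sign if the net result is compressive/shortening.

Internal axial forces (sectioning from the free end, tension +): N_DE = -24.3 kN, N_CD = -51.4 kN, N_BC = -51.4 kN, N_AB = -51.4 kN.
A_BC = 510.1 mm².
σ_BC = N_BC/A_BC = -51400/510.1 = -100.8 MPa.

-101 MPa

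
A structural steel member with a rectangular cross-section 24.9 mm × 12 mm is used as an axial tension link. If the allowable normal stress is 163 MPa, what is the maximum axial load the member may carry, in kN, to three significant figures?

A = 298.8 mm².
P_max = σ_allow · A = 163 · 298.8 = 48700 N = 48.7 kN.

48.7 kN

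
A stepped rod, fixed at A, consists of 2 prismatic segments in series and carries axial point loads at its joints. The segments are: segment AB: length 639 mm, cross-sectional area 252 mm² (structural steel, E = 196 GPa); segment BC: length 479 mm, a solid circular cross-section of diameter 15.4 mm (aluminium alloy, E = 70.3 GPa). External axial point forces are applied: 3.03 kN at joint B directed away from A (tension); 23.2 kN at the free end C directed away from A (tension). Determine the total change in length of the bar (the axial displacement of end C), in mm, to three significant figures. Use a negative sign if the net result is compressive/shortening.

1.19 mm

Internal axial forces (sectioning from the free end, tension +): N_BC = 23.2 kN, N_AB = 26.23 kN.
A_BC = 186.3 mm².
δ_AB = 26230·639/(252·196000) = 0.3393 mm
δ_BC = 23200·479/(186.3·70300) = 0.8487 mm
δ = Σδ_i = 1.188 mm.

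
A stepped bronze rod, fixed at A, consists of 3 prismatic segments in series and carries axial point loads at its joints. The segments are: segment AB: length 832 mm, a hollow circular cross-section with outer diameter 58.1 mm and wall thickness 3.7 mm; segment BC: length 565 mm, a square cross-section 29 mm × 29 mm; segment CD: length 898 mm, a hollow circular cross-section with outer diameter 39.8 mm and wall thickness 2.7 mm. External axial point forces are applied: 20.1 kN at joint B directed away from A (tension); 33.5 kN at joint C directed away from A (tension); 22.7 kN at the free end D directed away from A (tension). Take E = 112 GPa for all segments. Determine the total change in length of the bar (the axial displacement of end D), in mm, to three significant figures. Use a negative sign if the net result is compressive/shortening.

Internal axial forces (sectioning from the free end, tension +): N_CD = 22.7 kN, N_BC = 56.2 kN, N_AB = 76.3 kN.
A_AB = 632.3 mm².
A_BC = 841 mm².
A_CD = 314.7 mm².
δ_AB = 76300·832/(632.3·112000) = 0.8964 mm
δ_BC = 56200·565/(841·112000) = 0.3371 mm
δ_CD = 22700·898/(314.7·112000) = 0.5784 mm
δ = Σδ_i = 1.812 mm.

1.81 mm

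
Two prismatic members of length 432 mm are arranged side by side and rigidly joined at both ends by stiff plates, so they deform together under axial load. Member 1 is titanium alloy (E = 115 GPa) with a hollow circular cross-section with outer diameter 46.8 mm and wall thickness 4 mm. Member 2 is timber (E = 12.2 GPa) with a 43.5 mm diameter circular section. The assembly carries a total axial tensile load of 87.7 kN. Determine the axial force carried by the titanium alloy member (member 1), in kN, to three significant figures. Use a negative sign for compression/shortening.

67.8 kN

A_1 = 537.8 mm².
A_2 = 1486 mm².
Equal strain + equilibrium ⇒ each member carries load in proportion to AE: A₁E₁ = 61850000 N, A₂E₂ = 18130000 N, ΣAE = 79980000 N.
F₁ = P·A₁E₁/ΣAE = 87700·61850000/79980000 = 67820 N.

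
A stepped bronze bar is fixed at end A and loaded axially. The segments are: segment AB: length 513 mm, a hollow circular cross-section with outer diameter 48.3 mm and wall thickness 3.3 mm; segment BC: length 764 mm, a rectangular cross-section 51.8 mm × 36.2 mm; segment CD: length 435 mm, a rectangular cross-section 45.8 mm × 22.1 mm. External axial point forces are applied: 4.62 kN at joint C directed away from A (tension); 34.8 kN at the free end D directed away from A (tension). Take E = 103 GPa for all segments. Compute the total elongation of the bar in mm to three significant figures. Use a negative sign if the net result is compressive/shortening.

Internal axial forces (sectioning from the free end, tension +): N_CD = 34.8 kN, N_BC = 39.42 kN, N_AB = 39.42 kN.
A_AB = 466.5 mm².
A_BC = 1875 mm².
A_CD = 1012 mm².
δ_AB = 39420·513/(466.5·103000) = 0.4208 mm
δ_BC = 39420·764/(1875·103000) = 0.1559 mm
δ_CD = 34800·435/(1012·103000) = 0.1452 mm
δ = Σδ_i = 0.722 mm.

0.722 mm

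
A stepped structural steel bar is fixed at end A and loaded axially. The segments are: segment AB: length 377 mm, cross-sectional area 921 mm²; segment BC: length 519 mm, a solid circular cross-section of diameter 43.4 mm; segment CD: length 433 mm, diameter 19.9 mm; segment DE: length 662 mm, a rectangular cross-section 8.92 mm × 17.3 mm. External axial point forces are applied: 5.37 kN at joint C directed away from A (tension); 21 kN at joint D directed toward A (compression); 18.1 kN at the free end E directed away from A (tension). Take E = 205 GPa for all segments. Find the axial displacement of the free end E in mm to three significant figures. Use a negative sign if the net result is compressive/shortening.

Internal axial forces (sectioning from the free end, tension +): N_DE = 18.1 kN, N_CD = -2.9 kN, N_BC = 2.47 kN, N_AB = 2.47 kN.
A_BC = 1479 mm².
A_CD = 311 mm².
A_DE = 154.3 mm².
δ_AB = 2470·377/(921·205000) = 0.004932 mm
δ_BC = 2470·519/(1479·205000) = 0.004227 mm
δ_CD = -2900·433/(311·205000) = -0.01969 mm
δ_DE = 18100·662/(154.3·205000) = 0.3788 mm
δ = Σδ_i = 0.3682 mm.

0.368 mm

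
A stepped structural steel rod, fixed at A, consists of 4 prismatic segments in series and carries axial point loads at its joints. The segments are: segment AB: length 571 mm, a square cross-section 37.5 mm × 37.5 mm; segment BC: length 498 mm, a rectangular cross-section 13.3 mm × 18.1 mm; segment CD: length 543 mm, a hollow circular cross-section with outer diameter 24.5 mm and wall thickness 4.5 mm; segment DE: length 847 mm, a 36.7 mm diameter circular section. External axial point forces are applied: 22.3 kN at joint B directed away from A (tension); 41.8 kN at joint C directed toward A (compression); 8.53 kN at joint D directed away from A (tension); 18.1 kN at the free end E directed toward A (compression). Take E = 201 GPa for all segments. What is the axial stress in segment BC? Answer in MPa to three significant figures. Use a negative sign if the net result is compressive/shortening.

Internal axial forces (sectioning from the free end, tension +): N_DE = -18.1 kN, N_CD = -9.57 kN, N_BC = -51.37 kN, N_AB = -29.07 kN.
A_BC = 240.7 mm².
σ_BC = N_BC/A_BC = -51370/240.7 = -213.4 MPa.

-213 MPa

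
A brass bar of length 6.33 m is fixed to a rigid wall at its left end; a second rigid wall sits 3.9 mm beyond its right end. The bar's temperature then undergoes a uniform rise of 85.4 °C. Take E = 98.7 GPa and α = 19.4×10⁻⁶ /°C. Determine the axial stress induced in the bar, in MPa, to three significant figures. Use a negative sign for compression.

Free thermal expansion αLΔT = 19.4e-6 · 6330 · 85.4 = 10.49 mm.
The walls engage after the gap closes; constrained expansion = 10.49 − 3.9 = 6.587 mm.
The walls impose strain ε = −(6.587)/6330 = -1.0406e-03; σ = Eε = 98700 · -1.0406e-03 = -102.7 MPa.

-103 MPa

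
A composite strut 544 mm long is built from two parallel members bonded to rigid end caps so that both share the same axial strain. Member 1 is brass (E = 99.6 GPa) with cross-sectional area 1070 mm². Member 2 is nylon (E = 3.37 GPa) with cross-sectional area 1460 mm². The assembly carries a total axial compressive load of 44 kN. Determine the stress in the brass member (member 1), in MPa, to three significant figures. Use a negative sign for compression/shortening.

-39.3 MPa

Equal strain + equilibrium ⇒ each member carries load in proportion to AE: A₁E₁ = 106600000 N, A₂E₂ = 4920000 N, ΣAE = 111500000 N.
σ₁ = P·E₁/ΣAE = -44000·99600/111500000 = -39.31 MPa.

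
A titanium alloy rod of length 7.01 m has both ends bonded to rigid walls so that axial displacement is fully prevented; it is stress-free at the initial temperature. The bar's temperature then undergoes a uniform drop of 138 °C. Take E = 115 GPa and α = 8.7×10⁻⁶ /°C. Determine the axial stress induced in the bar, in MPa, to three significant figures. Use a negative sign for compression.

138 MPa

Free thermal expansion αLΔT = 8.7e-6 · 7010 · -138 = -8.416 mm.
The walls impose strain ε = −(-8.416)/7010 = 1.2006e-03; σ = Eε = 115000 · 1.2006e-03 = 138.1 MPa.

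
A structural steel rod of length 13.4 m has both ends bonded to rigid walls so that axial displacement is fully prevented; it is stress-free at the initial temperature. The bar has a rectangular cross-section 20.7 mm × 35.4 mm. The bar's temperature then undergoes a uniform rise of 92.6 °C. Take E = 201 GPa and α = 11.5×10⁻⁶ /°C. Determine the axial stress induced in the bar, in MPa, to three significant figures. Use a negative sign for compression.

Free thermal expansion αLΔT = 11.5e-6 · 13400 · 92.6 = 14.27 mm.
The walls impose strain ε = −(14.27)/13400 = -1.0649e-03; σ = Eε = 201000 · -1.0649e-03 = -214 MPa.

-214 MPa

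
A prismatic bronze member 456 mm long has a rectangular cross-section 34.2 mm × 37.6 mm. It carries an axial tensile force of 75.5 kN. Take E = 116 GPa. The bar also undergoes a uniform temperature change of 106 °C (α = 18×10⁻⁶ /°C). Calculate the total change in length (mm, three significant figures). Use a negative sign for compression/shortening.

1.10 mm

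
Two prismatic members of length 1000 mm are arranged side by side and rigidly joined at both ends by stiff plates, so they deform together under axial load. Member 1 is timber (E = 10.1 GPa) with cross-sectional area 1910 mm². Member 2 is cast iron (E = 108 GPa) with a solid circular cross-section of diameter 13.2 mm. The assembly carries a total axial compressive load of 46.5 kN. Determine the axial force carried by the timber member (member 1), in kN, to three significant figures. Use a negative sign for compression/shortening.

A_2 = 136.8 mm².
Equal strain + equilibrium ⇒ each member carries load in proportion to AE: A₁E₁ = 19290000 N, A₂E₂ = 14780000 N, ΣAE = 34070000 N.
F₁ = P·A₁E₁/ΣAE = -46500·19290000/34070000 = -26330 N.

-26.3 kN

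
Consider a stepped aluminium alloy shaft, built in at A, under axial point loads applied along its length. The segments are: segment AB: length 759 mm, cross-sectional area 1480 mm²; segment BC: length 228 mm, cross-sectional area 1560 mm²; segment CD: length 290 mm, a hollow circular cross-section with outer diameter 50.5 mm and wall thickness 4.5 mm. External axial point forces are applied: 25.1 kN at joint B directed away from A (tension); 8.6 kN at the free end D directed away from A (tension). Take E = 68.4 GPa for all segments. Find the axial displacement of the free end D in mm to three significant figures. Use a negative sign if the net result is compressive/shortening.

0.327 mm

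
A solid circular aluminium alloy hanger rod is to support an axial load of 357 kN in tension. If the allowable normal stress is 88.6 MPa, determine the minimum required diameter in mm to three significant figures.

71.6 mm

Required area A ≥ P/σ_allow = 357000/88.6 = 4029 mm².
For a solid circular section, d ≥ √(4A/π) = 71.63 mm.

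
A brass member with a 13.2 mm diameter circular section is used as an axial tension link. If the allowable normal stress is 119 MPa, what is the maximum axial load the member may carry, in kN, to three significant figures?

16.3 kN

A = 136.8 mm².
P_max = σ_allow · A = 119 · 136.8 = 16280 N = 16.28 kN.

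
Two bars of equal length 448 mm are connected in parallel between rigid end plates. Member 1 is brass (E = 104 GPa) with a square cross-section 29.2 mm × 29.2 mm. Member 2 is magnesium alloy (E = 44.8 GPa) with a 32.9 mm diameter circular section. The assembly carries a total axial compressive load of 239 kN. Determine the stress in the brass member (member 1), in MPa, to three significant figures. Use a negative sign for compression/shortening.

-196 MPa

A_1 = 852.6 mm².
A_2 = 850.1 mm².
Equal strain + equilibrium ⇒ each member carries load in proportion to AE: A₁E₁ = 88670000 N, A₂E₂ = 38090000 N, ΣAE = 126800000 N.
σ₁ = P·E₁/ΣAE = -239000·104000/126800000 = -196.1 MPa.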